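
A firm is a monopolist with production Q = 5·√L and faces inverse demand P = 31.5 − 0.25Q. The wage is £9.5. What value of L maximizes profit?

Marginal revenue from the inverse demand is MR = 31.5 − 0.5Q.
The marginal product is MP_L = 2.5·L^(-1/2).
A monopolist hires until marginal revenue product equals the wage: MR·MP_L = w.
At L, Q = 5·√L. Substituting and solving: (31.5 − 2.5·√L)·2.5·L^(-1/2) = 9.5 gives L = 25.

L* = 25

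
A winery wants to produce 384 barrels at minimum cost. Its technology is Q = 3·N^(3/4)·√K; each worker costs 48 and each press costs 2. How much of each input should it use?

N* = 16, K* = 256

Cost minimization requires the marginal rate of technical substitution to equal the input-price ratio: MP_N/MP_K = w/r.
Here MP_N/MP_K = (3/4)·(K/N)/(1/2) = 1.5·(K/N). Setting this equal to 48/2 = 24 gives K = 16N.
Substituting into Q = 384: 3·N^(3/4)·(16N)^(1/2) = 384.
Solving, N = 16 and K = 256.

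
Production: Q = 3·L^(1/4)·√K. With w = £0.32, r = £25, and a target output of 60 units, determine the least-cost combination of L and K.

Cost minimization requires the marginal rate of technical substitution to equal the input-price ratio: MP_L/MP_K = w/r.
Here MP_L/MP_K = (1/4)·(K/L)/(1/2) = 0.5·(K/L). Setting this equal to 0.32/25 = 0.0128 gives K = 0.0256L.
Substituting into Q = 60: 3·L^(1/4)·(0.0256L)^(1/2) = 60.
Solving, L = 625 and K = 16.

L* = 625, K* = 16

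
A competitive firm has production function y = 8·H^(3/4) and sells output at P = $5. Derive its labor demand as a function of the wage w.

MP_H = (3/4)·8·H^(-1/4) = 6·H^(-1/4).
Setting P·MP_H = w: 30·H^(-1/4) = w.
Solving for H: H^(-1/4) = w/30, so H = (30/w)^(4).

H(w) = 810000/w^(4)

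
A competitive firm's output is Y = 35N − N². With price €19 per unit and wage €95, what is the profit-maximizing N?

N* = 15

The marginal product of N is MP_N = 35 − 2N.
A price-taking firm hires until the value of the marginal product equals the wage: P·MP_N = w, so 19·(35 − 2N) = 95.
Then 35 − 2N = 5, giving N = 15.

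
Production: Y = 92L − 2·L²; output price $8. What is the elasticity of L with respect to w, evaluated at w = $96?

From P·MP_L = w with MP_L = 92 − 4L, labor demand is L(w) = (92 − w/8)/4.
dL/dw = −1/(32) = -0.03125.
At w = 96, L = 20, so ε = (dL/dw)·(w/L) = (-0.03125)·(96/20) = -0.15.

ε = -0.15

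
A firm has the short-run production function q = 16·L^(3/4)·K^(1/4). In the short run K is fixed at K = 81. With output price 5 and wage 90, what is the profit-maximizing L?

L* = 16

With K = 81, MP_L = (3/4)·16·L^(-1/4)·81^(1/4) = 36·L^(-1/4).
Profit maximization for a price taker requires P·MP_L = w: 5·36·L^(-1/4) = 90.
So L^(-1/4) = 0.5, which gives L = 16.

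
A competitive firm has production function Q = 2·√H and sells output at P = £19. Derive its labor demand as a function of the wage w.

H(w) = 361/w²

MP_H = (1/2)·2·H^(-1/2) = H^(-1/2).
Setting P·MP_H = w: 19·H^(-1/2) = w.
Solving for H: H^(-1/2) = w/19, so H = (19/w)^(2).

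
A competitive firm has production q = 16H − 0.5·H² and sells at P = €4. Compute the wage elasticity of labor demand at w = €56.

ε = -7

From P·MP_H = w with MP_H = 16 − H, labor demand is H(w) = 16 − w/4.
dH/dw = −1/(4) = -0.25.
At w = 56, H = 2, so ε = (dH/dw)·(w/H) = (-0.25)·(56/2) = -7.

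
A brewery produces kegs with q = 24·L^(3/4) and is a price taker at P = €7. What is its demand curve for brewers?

L(w) = (126/w)^(4)

MP_L = (3/4)·24·L^(-1/4) = 18·L^(-1/4).
Setting P·MP_L = w: 126·L^(-1/4) = w.
Solving for L: L^(-1/4) = w/126, so L = (126/w)^(4).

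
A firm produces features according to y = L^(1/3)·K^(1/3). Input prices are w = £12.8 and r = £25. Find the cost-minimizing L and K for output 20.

L* = 125, K* = 64

Cost minimization requires the marginal rate of technical substitution to equal the input-price ratio: MP_L/MP_K = w/r.
Here MP_L/MP_K = (1/3)·(K/L)/(1/3) = (K/L). Setting this equal to 12.8/25 = 0.512 gives K = 0.512L.
Substituting into y = 20: L^(1/3)·(0.512L)^(1/3) = 20.
Solving, L = 125 and K = 64.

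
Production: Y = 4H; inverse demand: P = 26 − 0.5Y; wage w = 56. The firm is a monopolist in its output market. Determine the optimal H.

H* = 3

Marginal revenue from the inverse demand is MR = 26 − Y.
The marginal product is MP_H = 4.
A monopolist hires until marginal revenue product equals the wage: MR·MP_H = w.
(26 − 4H)·4 = 56, so H = 3.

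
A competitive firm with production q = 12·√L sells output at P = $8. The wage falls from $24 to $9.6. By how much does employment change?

From P·MP_L = w with MP_L = 6·L^(-1/2), the labor demand is L(w) = (48/w)^(2).
At w = 24: L = 4. At w = 9.6: L = 25.
ΔL = 25 − 4 = 21.

ΔL = 21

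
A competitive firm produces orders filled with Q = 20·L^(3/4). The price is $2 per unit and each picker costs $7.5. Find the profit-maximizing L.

MP_L = (3/4)·20·L^(-1/4) = 15·L^(-1/4).
Profit maximization for a price taker requires P·MP_L = w: 2·15·L^(-1/4) = 7.5.
So L^(-1/4) = 0.25, which gives L = 256.

L* = 256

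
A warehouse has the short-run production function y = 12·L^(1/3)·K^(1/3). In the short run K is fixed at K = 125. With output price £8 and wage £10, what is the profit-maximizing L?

L* = 64

With K = 125, MP_L = (1/3)·12·L^(-2/3)·125^(1/3) = 20·L^(-2/3).
Profit maximization for a price taker requires P·MP_L = w: 8·20·L^(-2/3) = 10.
So L^(-2/3) = 0.0625, which gives L = 64.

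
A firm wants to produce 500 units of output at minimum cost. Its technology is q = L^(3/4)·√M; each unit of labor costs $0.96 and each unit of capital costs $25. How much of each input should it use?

L* = 625, M* = 16

Cost minimization requires the marginal rate of technical substitution to equal the input-price ratio: MP_L/MP_M = w/r.
Here MP_L/MP_M = (3/4)·(M/L)/(1/2) = 1.5·(M/L). Setting this equal to 0.96/25 = 0.0384 gives M = 0.0256L.
Substituting into q = 500: L^(3/4)·(0.0256L)^(1/2) = 500.
Solving, L = 625 and M = 16.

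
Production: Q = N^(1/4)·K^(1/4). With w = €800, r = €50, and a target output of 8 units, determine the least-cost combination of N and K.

Cost minimization requires the marginal rate of technical substitution to equal the input-price ratio: MP_N/MP_K = w/r.
Here MP_N/MP_K = (1/4)·(K/N)/(1/4) = (K/N). Setting this equal to 800/50 = 16 gives K = 16N.
Substituting into Q = 8: N^(1/4)·(16N)^(1/4) = 8.
Solving, N = 16 and K = 256.

N* = 16, K* = 256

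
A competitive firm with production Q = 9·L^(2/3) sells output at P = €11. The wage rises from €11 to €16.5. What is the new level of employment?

L* = 64

From P·MP_L = w with MP_L = 6·L^(-1/3), the labor demand is L(w) = (66/w)^(3).
At w = 11: L = 216. At w = 16.5: L = 64.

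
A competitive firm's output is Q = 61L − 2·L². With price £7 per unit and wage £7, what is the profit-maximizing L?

The marginal product of L is MP_L = 61 − 4L.
A price-taking firm hires until the value of the marginal product equals the wage: P·MP_L = w, so 7·(61 − 4L) = 7.
Then 61 − 4L = 1, giving L = 15.

L* = 15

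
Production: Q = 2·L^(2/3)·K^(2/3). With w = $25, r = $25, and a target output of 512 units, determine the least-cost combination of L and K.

L* = 64, K* = 64

Cost minimization requires the marginal rate of technical substitution to equal the input-price ratio: MP_L/MP_K = w/r.
Here MP_L/MP_K = (2/3)·(K/L)/(2/3) = (K/L). Setting this equal to 25/25 = 1 gives K = L.
Substituting into Q = 512: 2·L^(2/3)·(L)^(2/3) = 512.
Solving, L = 64 and K = 64.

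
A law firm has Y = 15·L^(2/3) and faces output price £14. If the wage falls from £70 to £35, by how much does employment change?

ΔL = 56

From P·MP_L = w with MP_L = 10·L^(-1/3), the labor demand is L(w) = (140/w)^(3).
At w = 70: L = 8. At w = 35: L = 64.
ΔL = 64 − 8 = 56.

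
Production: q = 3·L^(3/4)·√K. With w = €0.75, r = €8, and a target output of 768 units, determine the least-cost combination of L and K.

Cost minimization requires the marginal rate of technical substitution to equal the input-price ratio: MP_L/MP_K = w/r.
Here MP_L/MP_K = (3/4)·(K/L)/(1/2) = 1.5·(K/L). Setting this equal to 0.75/8 = 0.09375 gives K = 0.0625L.
Substituting into q = 768: 3·L^(3/4)·(0.0625L)^(1/2) = 768.
Solving, L = 256 and K = 16.

L* = 256, K* = 16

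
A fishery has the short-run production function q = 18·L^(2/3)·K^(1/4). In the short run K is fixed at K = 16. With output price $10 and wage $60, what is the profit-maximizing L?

With K = 16, MP_L = (2/3)·18·L^(-1/3)·16^(1/4) = 24·L^(-1/3).
Profit maximization for a price taker requires P·MP_L = w: 10·24·L^(-1/3) = 60.
So L^(-1/3) = 0.25, which gives L = 64.

L* = 64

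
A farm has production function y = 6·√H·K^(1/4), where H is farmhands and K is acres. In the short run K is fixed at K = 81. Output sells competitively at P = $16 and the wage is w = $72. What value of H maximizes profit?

With K = 81, MP_H = (1/2)·6·H^(-1/2)·81^(1/4) = 9·H^(-1/2).
Profit maximization for a price taker requires P·MP_H = w: 16·9·H^(-1/2) = 72.
So H^(-1/2) = 0.5, which gives H = 4.

H* = 4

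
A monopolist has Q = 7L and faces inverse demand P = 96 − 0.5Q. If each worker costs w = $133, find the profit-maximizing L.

L* = 11

Marginal revenue from the inverse demand is MR = 96 − Q.
The marginal product is MP_L = 7.
A monopolist hires until marginal revenue product equals the wage: MR·MP_L = w.
(96 − 7L)·7 = 133, so L = 11.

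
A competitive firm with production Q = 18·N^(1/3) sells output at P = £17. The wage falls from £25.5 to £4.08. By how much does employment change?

From P·MP_N = w with MP_N = 6·N^(-2/3), the labor demand is N(w) = (102/w)^(3/2).
At w = 25.5: N = 8. At w = 4.08: N = 125.
ΔN = 125 − 8 = 117.

ΔN = 117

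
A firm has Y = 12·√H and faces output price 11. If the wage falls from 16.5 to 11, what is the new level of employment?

From P·MP_H = w with MP_H = 6·H^(-1/2), the labor demand is H(w) = (66/w)^(2).
At w = 16.5: H = 16. At w = 11: H = 36.

H* = 36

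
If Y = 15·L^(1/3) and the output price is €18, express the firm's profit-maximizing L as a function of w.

MP_L = (1/3)·15·L^(-2/3) = 5·L^(-2/3).
Setting P·MP_L = w: 90·L^(-2/3) = w.
Solving for L: L^(-2/3) = w/90, so L = (90/w)^(3/2).

L(w) = (90/w)^(3/2)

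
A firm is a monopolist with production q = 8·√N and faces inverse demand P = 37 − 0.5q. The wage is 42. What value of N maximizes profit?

Marginal revenue from the inverse demand is MR = 37 − q.
The marginal product is MP_N = 4·N^(-1/2).
A monopolist hires until marginal revenue product equals the wage: MR·MP_N = w.
At N, q = 8·√N. Substituting and solving: (37 − 8·√N)·4·N^(-1/2) = 42 gives N = 4.

N* = 4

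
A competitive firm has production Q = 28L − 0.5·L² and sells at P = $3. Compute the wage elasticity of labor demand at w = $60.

From P·MP_L = w with MP_L = 28 − L, labor demand is L(w) = 28 − w/3.
dL/dw = −1/(3) = -1/3.
At w = 60, L = 8, so ε = (dL/dw)·(w/L) = (-1/3)·(60/8) = -2.5.

ε = -2.5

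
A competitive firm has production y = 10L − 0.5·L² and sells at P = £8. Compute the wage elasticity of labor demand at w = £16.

ε = -0.25

From P·MP_L = w with MP_L = 10 − L, labor demand is L(w) = 10 − w/8.
dL/dw = −1/(8) = -0.125.
At w = 16, L = 8, so ε = (dL/dw)·(w/L) = (-0.125)·(16/8) = -0.25.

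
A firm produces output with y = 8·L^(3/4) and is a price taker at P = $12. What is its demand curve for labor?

L(w) = (72/w)^(4)

MP_L = (3/4)·8·L^(-1/4) = 6·L^(-1/4).
Setting P·MP_L = w: 72·L^(-1/4) = w.
Solving for L: L^(-1/4) = w/72, so L = (72/w)^(4).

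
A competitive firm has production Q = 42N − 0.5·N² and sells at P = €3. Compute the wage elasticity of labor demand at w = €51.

From P·MP_N = w with MP_N = 42 − N, labor demand is N(w) = 42 − w/3.
dN/dw = −1/(3) = -1/3.
At w = 51, N = 25, so ε = (dN/dw)·(w/N) = (-1/3)·(51/25) = -0.68.

ε = -0.68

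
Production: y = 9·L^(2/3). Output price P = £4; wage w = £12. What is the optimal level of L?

MP_L = (2/3)·9·L^(-1/3) = 6·L^(-1/3).
Profit maximization for a price taker requires P·MP_L = w: 4·6·L^(-1/3) = 12.
So L^(-1/3) = 0.5, which gives L = 8.

L* = 8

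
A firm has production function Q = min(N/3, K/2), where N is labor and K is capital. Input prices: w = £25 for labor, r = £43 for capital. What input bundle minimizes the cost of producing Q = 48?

With a fixed-proportions technology, the cost-minimizing bundle uses no slack in either input: N/3 = K/2 = Q.
So N = 3·48 = 144 and K = 2·48 = 96.

N* = 144, K* = 96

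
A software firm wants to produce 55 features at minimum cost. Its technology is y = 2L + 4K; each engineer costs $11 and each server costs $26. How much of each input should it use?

The inputs are perfect substitutes, so the firm uses whichever has the lower cost per unit of output.
Cost per unit of output via L is w/2 = 5.5; via K it is r/4 = 6.5. L is cheaper.
Producing y = 55 with L alone: L = 27.5, K = 0.

L* = 27.5, K* = 0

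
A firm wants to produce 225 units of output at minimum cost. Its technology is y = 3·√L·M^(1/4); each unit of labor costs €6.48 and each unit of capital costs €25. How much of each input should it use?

L* = 625, M* = 81

Cost minimization requires the marginal rate of technical substitution to equal the input-price ratio: MP_L/MP_M = w/r.
Here MP_L/MP_M = (1/2)·(M/L)/(1/4) = 2·(M/L). Setting this equal to 6.48/25 = 0.2592 gives M = 0.1296L.
Substituting into y = 225: 3·L^(1/2)·(0.1296L)^(1/4) = 225.
Solving, L = 625 and M = 81.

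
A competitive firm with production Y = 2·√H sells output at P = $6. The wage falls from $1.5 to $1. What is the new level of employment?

H* = 36

From P·MP_H = w with MP_H = H^(-1/2), the labor demand is H(w) = (6/w)^(2).
At w = 1.5: H = 16. At w = 1: H = 36.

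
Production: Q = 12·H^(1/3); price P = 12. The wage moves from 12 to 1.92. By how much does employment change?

ΔH = 117

From P·MP_H = w with MP_H = 4·H^(-2/3), the labor demand is H(w) = (48/w)^(3/2).
At w = 12: H = 8. At w = 1.92: H = 125.
ΔH = 125 − 8 = 117.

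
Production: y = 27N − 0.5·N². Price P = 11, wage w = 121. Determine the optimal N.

The marginal product of N is MP_N = 27 − N.
A price-taking firm hires until the value of the marginal product equals the wage: P·MP_N = w, so 11·(27 − N) = 121.
Then 27 − N = 11, giving N = 16.

N* = 16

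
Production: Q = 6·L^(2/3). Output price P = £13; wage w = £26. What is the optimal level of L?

MP_L = (2/3)·6·L^(-1/3) = 4·L^(-1/3).
Profit maximization for a price taker requires P·MP_L = w: 13·4·L^(-1/3) = 26.
So L^(-1/3) = 0.5, which gives L = 8.

L* = 8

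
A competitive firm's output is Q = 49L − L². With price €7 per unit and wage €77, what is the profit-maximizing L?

The marginal product of L is MP_L = 49 − 2L.
A price-taking firm hires until the value of the marginal product equals the wage: P·MP_L = w, so 7·(49 − 2L) = 77.
Then 49 − 2L = 11, giving L = 19.

L* = 19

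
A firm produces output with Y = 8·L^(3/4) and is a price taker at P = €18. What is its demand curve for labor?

MP_L = (3/4)·8·L^(-1/4) = 6·L^(-1/4).
Setting P·MP_L = w: 108·L^(-1/4) = w.
Solving for L: L^(-1/4) = w/108, so L = (108/w)^(4).

L(w) = (108/w)^(4)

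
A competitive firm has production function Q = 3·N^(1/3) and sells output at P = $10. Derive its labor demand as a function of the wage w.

MP_N = (1/3)·3·N^(-2/3) = N^(-2/3).
Setting P·MP_N = w: 10·N^(-2/3) = w.
Solving for N: N^(-2/3) = w/10, so N = (10/w)^(3/2).

N(w) = (10/w)^(3/2)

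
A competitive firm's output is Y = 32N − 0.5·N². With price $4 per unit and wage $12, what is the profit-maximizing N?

The marginal product of N is MP_N = 32 − N.
A price-taking firm hires until the value of the marginal product equals the wage: P·MP_N = w, so 4·(32 − N) = 12.
Then 32 − N = 3, giving N = 29.

N* = 29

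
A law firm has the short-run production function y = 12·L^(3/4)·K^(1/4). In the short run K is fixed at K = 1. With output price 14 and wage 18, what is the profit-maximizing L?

With K = 1, MP_L = (3/4)·12·L^(-1/4)·1^(1/4) = 9·L^(-1/4).
Profit maximization for a price taker requires P·MP_L = w: 14·9·L^(-1/4) = 18.
So L^(-1/4) = 1/7, which gives L = 2401.

L* = 2401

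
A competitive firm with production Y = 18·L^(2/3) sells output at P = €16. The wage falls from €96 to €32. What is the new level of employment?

L* = 216

From P·MP_L = w with MP_L = 12·L^(-1/3), the labor demand is L(w) = (192/w)^(3).
At w = 96: L = 8. At w = 32: L = 216.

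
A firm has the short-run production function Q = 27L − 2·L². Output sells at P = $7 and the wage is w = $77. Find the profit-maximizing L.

L* = 4

The marginal product of L is MP_L = 27 − 4L.
A price-taking firm hires until the value of the marginal product equals the wage: P·MP_L = w, so 7·(27 − 4L) = 77.
Then 27 − 4L = 11, giving L = 4.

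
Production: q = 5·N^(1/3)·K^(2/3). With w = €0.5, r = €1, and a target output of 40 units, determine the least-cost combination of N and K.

Cost minimization requires the marginal rate of technical substitution to equal the input-price ratio: MP_N/MP_K = w/r.
Here MP_N/MP_K = (1/3)·(K/N)/(2/3) = 0.5·(K/N). Setting this equal to 0.5/1 = 0.5 gives K = N.
Substituting into q = 40: 5·N^(1/3)·(N)^(2/3) = 40.
Solving, N = 8 and K = 8.

N* = 8, K* = 8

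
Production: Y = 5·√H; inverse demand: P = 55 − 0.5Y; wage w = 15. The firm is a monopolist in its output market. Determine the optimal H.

H* = 25

Marginal revenue from the inverse demand is MR = 55 − Y.
The marginal product is MP_H = 2.5·H^(-1/2).
A monopolist hires until marginal revenue product equals the wage: MR·MP_H = w.
At H, Y = 5·√H. Substituting and solving: (55 − 5·√H)·2.5·H^(-1/2) = 15 gives H = 25.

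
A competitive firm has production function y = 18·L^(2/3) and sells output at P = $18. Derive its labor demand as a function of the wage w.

L(w) = (216/w)^(3)

MP_L = (2/3)·18·L^(-1/3) = 12·L^(-1/3).
Setting P·MP_L = w: 216·L^(-1/3) = w.
Solving for L: L^(-1/3) = w/216, so L = (216/w)^(3).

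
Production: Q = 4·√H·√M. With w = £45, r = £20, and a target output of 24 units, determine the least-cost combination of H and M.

Cost minimization requires the marginal rate of technical substitution to equal the input-price ratio: MP_H/MP_M = w/r.
Here MP_H/MP_M = (1/2)·(M/H)/(1/2) = (M/H). Setting this equal to 45/20 = 2.25 gives M = 2.25H.
Substituting into Q = 24: 4·H^(1/2)·(2.25H)^(1/2) = 24.
Solving, H = 4 and M = 9.

H* = 4, M* = 9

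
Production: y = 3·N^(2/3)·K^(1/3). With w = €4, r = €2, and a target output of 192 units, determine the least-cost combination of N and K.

Cost minimization requires the marginal rate of technical substitution to equal the input-price ratio: MP_N/MP_K = w/r.
Here MP_N/MP_K = (2/3)·(K/N)/(1/3) = 2·(K/N). Setting this equal to 4/2 = 2 gives K = N.
Substituting into y = 192: 3·N^(2/3)·(N)^(1/3) = 192.
Solving, N = 64 and K = 64.

N* = 64, K* = 64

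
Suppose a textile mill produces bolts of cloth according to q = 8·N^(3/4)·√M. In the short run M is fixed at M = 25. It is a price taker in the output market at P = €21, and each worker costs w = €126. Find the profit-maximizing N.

N* = 625

With M = 25, MP_N = (3/4)·8·N^(-1/4)·25^(1/2) = 30·N^(-1/4).
Profit maximization for a price taker requires P·MP_N = w: 21·30·N^(-1/4) = 126.
So N^(-1/4) = 0.2, which gives N = 625.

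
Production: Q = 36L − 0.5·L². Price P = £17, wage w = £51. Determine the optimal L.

L* = 33

The marginal product of L is MP_L = 36 − L.
A price-taking firm hires until the value of the marginal product equals the wage: P·MP_L = w, so 17·(36 − L) = 51.
Then 36 − L = 3, giving L = 33.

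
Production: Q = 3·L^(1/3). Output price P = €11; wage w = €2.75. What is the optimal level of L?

L* = 8

MP_L = (1/3)·3·L^(-2/3) = L^(-2/3).
Profit maximization for a price taker requires P·MP_L = w: 11·L^(-2/3) = 2.75.
So L^(-2/3) = 0.25, which gives L = 8.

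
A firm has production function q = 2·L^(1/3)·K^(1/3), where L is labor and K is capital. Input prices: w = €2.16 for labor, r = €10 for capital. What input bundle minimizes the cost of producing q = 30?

L* = 125, K* = 27

Cost minimization requires the marginal rate of technical substitution to equal the input-price ratio: MP_L/MP_K = w/r.
Here MP_L/MP_K = (1/3)·(K/L)/(1/3) = (K/L). Setting this equal to 2.16/10 = 0.216 gives K = 0.216L.
Substituting into q = 30: 2·L^(1/3)·(0.216L)^(1/3) = 30.
Solving, L = 125 and K = 27.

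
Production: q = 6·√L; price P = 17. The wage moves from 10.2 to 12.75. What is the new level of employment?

From P·MP_L = w with MP_L = 3·L^(-1/2), the labor demand is L(w) = (51/w)^(2).
At w = 10.2: L = 25. At w = 12.75: L = 16.

L* = 16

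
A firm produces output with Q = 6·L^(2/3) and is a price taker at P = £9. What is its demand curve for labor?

L(w) = 46656/w³

MP_L = (2/3)·6·L^(-1/3) = 4·L^(-1/3).
Setting P·MP_L = w: 36·L^(-1/3) = w.
Solving for L: L^(-1/3) = w/36, so L = (36/w)^(3).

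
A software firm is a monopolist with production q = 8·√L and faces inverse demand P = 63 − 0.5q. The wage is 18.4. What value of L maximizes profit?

L* = 25

Marginal revenue from the inverse demand is MR = 63 − q.
The marginal product is MP_L = 4·L^(-1/2).
A monopolist hires until marginal revenue product equals the wage: MR·MP_L = w.
At L, q = 8·√L. Substituting and solving: (63 − 8·√L)·4·L^(-1/2) = 18.4 gives L = 25.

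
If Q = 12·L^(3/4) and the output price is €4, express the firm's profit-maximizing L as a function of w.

MP_L = (3/4)·12·L^(-1/4) = 9·L^(-1/4).
Setting P·MP_L = w: 36·L^(-1/4) = w.
Solving for L: L^(-1/4) = w/36, so L = (36/w)^(4).

L(w) = 1679616/w^(4)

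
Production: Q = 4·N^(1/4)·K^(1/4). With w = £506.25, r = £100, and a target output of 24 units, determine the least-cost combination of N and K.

N* = 16, K* = 81

Cost minimization requires the marginal rate of technical substitution to equal the input-price ratio: MP_N/MP_K = w/r.
Here MP_N/MP_K = (1/4)·(K/N)/(1/4) = (K/N). Setting this equal to 506.25/100 = 5.0625 gives K = 5.0625N.
Substituting into Q = 24: 4·N^(1/4)·(5.0625N)^(1/4) = 24.
Solving, N = 16 and K = 81.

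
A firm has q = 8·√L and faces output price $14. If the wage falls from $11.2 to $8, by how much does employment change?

ΔL = 24

From P·MP_L = w with MP_L = 4·L^(-1/2), the labor demand is L(w) = (56/w)^(2).
At w = 11.2: L = 25. At w = 8: L = 49.
ΔL = 49 − 25 = 24.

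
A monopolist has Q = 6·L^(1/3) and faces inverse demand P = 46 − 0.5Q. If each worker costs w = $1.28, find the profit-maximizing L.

Marginal revenue from the inverse demand is MR = 46 − Q.
The marginal product is MP_L = 2·L^(-2/3).
A monopolist hires until marginal revenue product equals the wage: MR·MP_L = w.
At L, Q = 6·L^(1/3). Substituting and solving: (46 − 6·L^(1/3))·2·L^(-2/3) = 1.28 gives L = 125.

L* = 125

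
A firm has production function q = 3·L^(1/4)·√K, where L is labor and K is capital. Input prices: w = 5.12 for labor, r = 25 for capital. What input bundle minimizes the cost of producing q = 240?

L* = 625, K* = 256

Cost minimization requires the marginal rate of technical substitution to equal the input-price ratio: MP_L/MP_K = w/r.
Here MP_L/MP_K = (1/4)·(K/L)/(1/2) = 0.5·(K/L). Setting this equal to 5.12/25 = 0.2048 gives K = 0.4096L.
Substituting into q = 240: 3·L^(1/4)·(0.4096L)^(1/2) = 240.
Solving, L = 625 and K = 256.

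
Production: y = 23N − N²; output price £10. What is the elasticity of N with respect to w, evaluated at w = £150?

From P·MP_N = w with MP_N = 23 − 2N, labor demand is N(w) = (23 − w/10)/2.
dN/dw = −1/(20) = -0.05.
At w = 150, N = 4, so ε = (dN/dw)·(w/N) = (-0.05)·(150/4) = -1.875.

ε = -1.875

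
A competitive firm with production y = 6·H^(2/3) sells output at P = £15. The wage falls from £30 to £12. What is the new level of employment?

H* = 125

From P·MP_H = w with MP_H = 4·H^(-1/3), the labor demand is H(w) = (60/w)^(3).
At w = 30: H = 8. At w = 12: H = 125.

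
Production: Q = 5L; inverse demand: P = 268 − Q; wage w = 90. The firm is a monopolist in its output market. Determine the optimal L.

Marginal revenue from the inverse demand is MR = 268 − 2Q.
The marginal product is MP_L = 5.
A monopolist hires until marginal revenue product equals the wage: MR·MP_L = w.
(268 − 10L)·5 = 90, so L = 25.

L* = 25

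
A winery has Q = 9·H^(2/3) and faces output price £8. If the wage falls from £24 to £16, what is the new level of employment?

From P·MP_H = w with MP_H = 6·H^(-1/3), the labor demand is H(w) = (48/w)^(3).
At w = 24: H = 8. At w = 16: H = 27.

H* = 27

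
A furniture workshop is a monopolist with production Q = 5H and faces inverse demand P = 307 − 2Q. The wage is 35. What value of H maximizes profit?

H* = 15

Marginal revenue from the inverse demand is MR = 307 − 4Q.
The marginal product is MP_H = 5.
A monopolist hires until marginal revenue product equals the wage: MR·MP_H = w.
(307 − 20H)·5 = 35, so H = 15.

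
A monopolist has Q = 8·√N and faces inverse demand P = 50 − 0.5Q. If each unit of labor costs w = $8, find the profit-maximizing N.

Marginal revenue from the inverse demand is MR = 50 − Q.
The marginal product is MP_N = 4·N^(-1/2).
A monopolist hires until marginal revenue product equals the wage: MR·MP_N = w.
At N, Q = 8·√N. Substituting and solving: (50 − 8·√N)·4·N^(-1/2) = 8 gives N = 25.

N* = 25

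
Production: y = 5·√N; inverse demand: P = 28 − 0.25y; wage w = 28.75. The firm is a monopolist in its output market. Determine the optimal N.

N* = 4

Marginal revenue from the inverse demand is MR = 28 − 0.5y.
The marginal product is MP_N = 2.5·N^(-1/2).
A monopolist hires until marginal revenue product equals the wage: MR·MP_N = w.
At N, y = 5·√N. Substituting and solving: (28 − 2.5·√N)·2.5·N^(-1/2) = 28.75 gives N = 4.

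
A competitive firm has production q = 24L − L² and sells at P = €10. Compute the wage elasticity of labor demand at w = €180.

ε = -3

From P·MP_L = w with MP_L = 24 − 2L, labor demand is L(w) = (24 − w/10)/2.
dL/dw = −1/(20) = -0.05.
At w = 180, L = 3, so ε = (dL/dw)·(w/L) = (-0.05)·(180/3) = -3.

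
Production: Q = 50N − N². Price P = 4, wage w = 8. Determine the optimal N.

The marginal product of N is MP_N = 50 − 2N.
A price-taking firm hires until the value of the marginal product equals the wage: P·MP_N = w, so 4·(50 − 2N) = 8.
Then 50 − 2N = 2, giving N = 24.

N* = 24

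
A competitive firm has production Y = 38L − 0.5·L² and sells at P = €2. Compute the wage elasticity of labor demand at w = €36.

ε = -0.9

From P·MP_L = w with MP_L = 38 − L, labor demand is L(w) = 38 − w/2.
dL/dw = −1/(2) = -0.5.
At w = 36, L = 20, so ε = (dL/dw)·(w/L) = (-0.5)·(36/20) = -0.9.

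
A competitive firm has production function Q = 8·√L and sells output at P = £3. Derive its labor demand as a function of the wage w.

L(w) = 144/w²

MP_L = (1/2)·8·L^(-1/2) = 4·L^(-1/2).
Setting P·MP_L = w: 12·L^(-1/2) = w.
Solving for L: L^(-1/2) = w/12, so L = (12/w)^(2).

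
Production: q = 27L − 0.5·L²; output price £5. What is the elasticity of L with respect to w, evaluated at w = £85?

ε = -1.7

From P·MP_L = w with MP_L = 27 − L, labor demand is L(w) = 27 − w/5.
dL/dw = −1/(5) = -0.2.
At w = 85, L = 10, so ε = (dL/dw)·(w/L) = (-0.2)·(85/10) = -1.7.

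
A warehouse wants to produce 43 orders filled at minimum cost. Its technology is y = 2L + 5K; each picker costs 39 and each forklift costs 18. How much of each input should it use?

L* = 0, K* = 8.6

The inputs are perfect substitutes, so the firm uses whichever has the lower cost per unit of output.
Cost per unit of output via L is w/2 = 19.5; via K it is r/5 = 3.6. K is cheaper.
Producing y = 43 with K alone: L = 0, K = 8.6.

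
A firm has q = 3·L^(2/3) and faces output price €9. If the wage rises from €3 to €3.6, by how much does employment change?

From P·MP_L = w with MP_L = 2·L^(-1/3), the labor demand is L(w) = (18/w)^(3).
At w = 3: L = 216. At w = 3.6: L = 125.
ΔL = 125 − 216 = -91.

ΔL = -91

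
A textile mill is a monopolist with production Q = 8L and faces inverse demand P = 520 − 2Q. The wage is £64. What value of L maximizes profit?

L* = 16

Marginal revenue from the inverse demand is MR = 520 − 4Q.
The marginal product is MP_L = 8.
A monopolist hires until marginal revenue product equals the wage: MR·MP_L = w.
(520 − 32L)·8 = 64, so L = 16.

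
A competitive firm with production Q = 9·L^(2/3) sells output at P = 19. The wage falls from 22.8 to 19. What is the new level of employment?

L* = 216

From P·MP_L = w with MP_L = 6·L^(-1/3), the labor demand is L(w) = (114/w)^(3).
At w = 22.8: L = 125. At w = 19: L = 216.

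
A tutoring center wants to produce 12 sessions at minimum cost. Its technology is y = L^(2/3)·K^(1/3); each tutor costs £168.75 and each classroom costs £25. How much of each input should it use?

Cost minimization requires the marginal rate of technical substitution to equal the input-price ratio: MP_L/MP_K = w/r.
Here MP_L/MP_K = (2/3)·(K/L)/(1/3) = 2·(K/L). Setting this equal to 168.75/25 = 6.75 gives K = 3.375L.
Substituting into y = 12: L^(2/3)·(3.375L)^(1/3) = 12.
Solving, L = 8 and K = 27.

L* = 8, K* = 27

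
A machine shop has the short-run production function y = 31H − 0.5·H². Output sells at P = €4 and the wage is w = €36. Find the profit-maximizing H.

H* = 22

The marginal product of H is MP_H = 31 − H.
A price-taking firm hires until the value of the marginal product equals the wage: P·MP_H = w, so 4·(31 − H) = 36.
Then 31 − H = 9, giving H = 22.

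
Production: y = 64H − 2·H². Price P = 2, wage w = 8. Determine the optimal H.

H* = 15

The marginal product of H is MP_H = 64 − 4H.
A price-taking firm hires until the value of the marginal product equals the wage: P·MP_H = w, so 2·(64 − 4H) = 8.
Then 64 − 4H = 4, giving H = 15.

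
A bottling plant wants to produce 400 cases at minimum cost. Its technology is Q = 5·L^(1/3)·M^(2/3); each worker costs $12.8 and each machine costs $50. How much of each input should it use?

Cost minimization requires the marginal rate of technical substitution to equal the input-price ratio: MP_L/MP_M = w/r.
Here MP_L/MP_M = (1/3)·(M/L)/(2/3) = 0.5·(M/L). Setting this equal to 12.8/50 = 0.256 gives M = 0.512L.
Substituting into Q = 400: 5·L^(1/3)·(0.512L)^(2/3) = 400.
Solving, L = 125 and M = 64.

L* = 125, M* = 64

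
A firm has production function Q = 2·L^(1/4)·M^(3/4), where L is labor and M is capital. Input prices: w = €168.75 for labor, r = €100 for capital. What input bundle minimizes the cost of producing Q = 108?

L* = 16, M* = 81

Cost minimization requires the marginal rate of technical substitution to equal the input-price ratio: MP_L/MP_M = w/r.
Here MP_L/MP_M = (1/4)·(M/L)/(3/4) = (1/3)·(M/L). Setting this equal to 168.75/100 = 1.6875 gives M = 5.0625L.
Substituting into Q = 108: 2·L^(1/4)·(5.0625L)^(3/4) = 108.
Solving, L = 16 and M = 81.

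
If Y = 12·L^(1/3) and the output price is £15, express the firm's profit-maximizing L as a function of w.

MP_L = (1/3)·12·L^(-2/3) = 4·L^(-2/3).
Setting P·MP_L = w: 60·L^(-2/3) = w.
Solving for L: L^(-2/3) = w/60, so L = (60/w)^(3/2).

L(w) = (60/w)^(3/2)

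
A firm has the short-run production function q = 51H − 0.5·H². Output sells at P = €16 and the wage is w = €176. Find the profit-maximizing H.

H* = 40

The marginal product of H is MP_H = 51 − H.
A price-taking firm hires until the value of the marginal product equals the wage: P·MP_H = w, so 16·(51 − H) = 176.
Then 51 − H = 11, giving H = 40.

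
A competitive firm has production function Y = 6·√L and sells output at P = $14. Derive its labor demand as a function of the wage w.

L(w) = 1764/w²

MP_L = (1/2)·6·L^(-1/2) = 3·L^(-1/2).
Setting P·MP_L = w: 42·L^(-1/2) = w.
Solving for L: L^(-1/2) = w/42, so L = (42/w)^(2).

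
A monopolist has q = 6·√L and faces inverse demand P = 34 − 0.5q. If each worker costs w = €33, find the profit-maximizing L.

Marginal revenue from the inverse demand is MR = 34 − q.
The marginal product is MP_L = 3·L^(-1/2).
A monopolist hires until marginal revenue product equals the wage: MR·MP_L = w.
At L, q = 6·√L. Substituting and solving: (34 − 6·√L)·3·L^(-1/2) = 33 gives L = 4.

L* = 4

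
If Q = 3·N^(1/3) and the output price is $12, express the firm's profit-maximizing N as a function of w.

MP_N = (1/3)·3·N^(-2/3) = N^(-2/3).
Setting P·MP_N = w: 12·N^(-2/3) = w.
Solving for N: N^(-2/3) = w/12, so N = (12/w)^(3/2).

N(w) = (12/w)^(3/2)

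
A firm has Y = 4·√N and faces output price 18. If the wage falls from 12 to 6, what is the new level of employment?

N* = 36

From P·MP_N = w with MP_N = 2·N^(-1/2), the labor demand is N(w) = (36/w)^(2).
At w = 12: N = 9. At w = 6: N = 36.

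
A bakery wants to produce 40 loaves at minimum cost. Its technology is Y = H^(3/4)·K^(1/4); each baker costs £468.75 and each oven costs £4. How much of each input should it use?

Cost minimization requires the marginal rate of technical substitution to equal the input-price ratio: MP_H/MP_K = w/r.
Here MP_H/MP_K = (3/4)·(K/H)/(1/4) = 3·(K/H). Setting this equal to 468.75/4 = 117.1875 gives K = 39.0625H.
Substituting into Y = 40: H^(3/4)·(39.0625H)^(1/4) = 40.
Solving, H = 16 and K = 625.

H* = 16, K* = 625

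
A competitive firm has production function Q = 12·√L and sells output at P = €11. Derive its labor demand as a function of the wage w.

MP_L = (1/2)·12·L^(-1/2) = 6·L^(-1/2).
Setting P·MP_L = w: 66·L^(-1/2) = w.
Solving for L: L^(-1/2) = w/66, so L = (66/w)^(2).

L(w) = 4356/w²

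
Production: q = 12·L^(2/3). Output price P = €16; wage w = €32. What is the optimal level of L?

MP_L = (2/3)·12·L^(-1/3) = 8·L^(-1/3).
Profit maximization for a price taker requires P·MP_L = w: 16·8·L^(-1/3) = 32.
So L^(-1/3) = 0.25, which gives L = 64.

L* = 64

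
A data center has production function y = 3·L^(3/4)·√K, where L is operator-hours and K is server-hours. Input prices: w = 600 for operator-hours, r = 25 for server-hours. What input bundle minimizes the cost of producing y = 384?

L* = 16, K* = 256

Cost minimization requires the marginal rate of technical substitution to equal the input-price ratio: MP_L/MP_K = w/r.
Here MP_L/MP_K = (3/4)·(K/L)/(1/2) = 1.5·(K/L). Setting this equal to 600/25 = 24 gives K = 16L.
Substituting into y = 384: 3·L^(3/4)·(16L)^(1/2) = 384.
Solving, L = 16 and K = 256.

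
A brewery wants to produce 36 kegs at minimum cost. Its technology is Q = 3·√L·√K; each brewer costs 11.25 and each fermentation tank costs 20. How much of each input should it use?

L* = 16, K* = 9

Cost minimization requires the marginal rate of technical substitution to equal the input-price ratio: MP_L/MP_K = w/r.
Here MP_L/MP_K = (1/2)·(K/L)/(1/2) = (K/L). Setting this equal to 11.25/20 = 0.5625 gives K = 0.5625L.
Substituting into Q = 36: 3·L^(1/2)·(0.5625L)^(1/2) = 36.
Solving, L = 16 and K = 9.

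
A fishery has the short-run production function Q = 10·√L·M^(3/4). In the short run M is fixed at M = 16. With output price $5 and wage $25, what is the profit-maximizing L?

With M = 16, MP_L = (1/2)·10·L^(-1/2)·16^(3/4) = 40·L^(-1/2).
Profit maximization for a price taker requires P·MP_L = w: 5·40·L^(-1/2) = 25.
So L^(-1/2) = 0.125, which gives L = 64.

L* = 64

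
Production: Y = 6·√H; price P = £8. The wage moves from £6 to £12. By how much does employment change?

From P·MP_H = w with MP_H = 3·H^(-1/2), the labor demand is H(w) = (24/w)^(2).
At w = 6: H = 16. At w = 12: H = 4.
ΔH = 4 − 16 = -12.

ΔH = -12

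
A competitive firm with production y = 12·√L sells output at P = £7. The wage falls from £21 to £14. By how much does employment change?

ΔL = 5

From P·MP_L = w with MP_L = 6·L^(-1/2), the labor demand is L(w) = (42/w)^(2).
At w = 21: L = 4. At w = 14: L = 9.
ΔL = 9 − 4 = 5.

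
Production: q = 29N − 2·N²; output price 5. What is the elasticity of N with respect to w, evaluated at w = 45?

From P·MP_N = w with MP_N = 29 − 4N, labor demand is N(w) = (29 − w/5)/4.
dN/dw = −1/(20) = -0.05.
At w = 45, N = 5, so ε = (dN/dw)·(w/N) = (-0.05)·(45/5) = -0.45.

ε = -0.45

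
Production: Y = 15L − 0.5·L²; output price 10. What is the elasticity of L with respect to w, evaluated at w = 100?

From P·MP_L = w with MP_L = 15 − L, labor demand is L(w) = 15 − w/10.
dL/dw = −1/(10) = -0.1.
At w = 100, L = 5, so ε = (dL/dw)·(w/L) = (-0.1)·(100/5) = -2.

ε = -2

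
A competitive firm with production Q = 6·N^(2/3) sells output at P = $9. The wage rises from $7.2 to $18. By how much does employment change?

From P·MP_N = w with MP_N = 4·N^(-1/3), the labor demand is N(w) = (36/w)^(3).
At w = 7.2: N = 125. At w = 18: N = 8.
ΔN = 8 − 125 = -117.

ΔN = -117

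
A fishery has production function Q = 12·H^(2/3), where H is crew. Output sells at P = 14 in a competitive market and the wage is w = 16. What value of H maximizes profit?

H* = 343

MP_H = (2/3)·12·H^(-1/3) = 8·H^(-1/3).
Profit maximization for a price taker requires P·MP_H = w: 14·8·H^(-1/3) = 16.
So H^(-1/3) = 1/7, which gives H = 343.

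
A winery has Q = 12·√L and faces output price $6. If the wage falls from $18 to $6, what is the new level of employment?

From P·MP_L = w with MP_L = 6·L^(-1/2), the labor demand is L(w) = (36/w)^(2).
At w = 18: L = 4. At w = 6: L = 36.

L* = 36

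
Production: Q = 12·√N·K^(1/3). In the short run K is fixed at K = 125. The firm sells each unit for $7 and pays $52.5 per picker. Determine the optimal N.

With K = 125, MP_N = (1/2)·12·N^(-1/2)·125^(1/3) = 30·N^(-1/2).
Profit maximization for a price taker requires P·MP_N = w: 7·30·N^(-1/2) = 52.5.
So N^(-1/2) = 0.25, which gives N = 16.

N* = 16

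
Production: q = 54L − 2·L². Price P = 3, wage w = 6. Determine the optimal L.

L* = 13

The marginal product of L is MP_L = 54 − 4L.
A price-taking firm hires until the value of the marginal product equals the wage: P·MP_L = w, so 3·(54 − 4L) = 6.
Then 54 − 4L = 2, giving L = 13.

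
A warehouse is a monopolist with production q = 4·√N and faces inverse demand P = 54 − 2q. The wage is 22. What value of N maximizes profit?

Marginal revenue from the inverse demand is MR = 54 − 4q.
The marginal product is MP_N = 2·N^(-1/2).
A monopolist hires until marginal revenue product equals the wage: MR·MP_N = w.
At N, q = 4·√N. Substituting and solving: (54 − 16·√N)·2·N^(-1/2) = 22 gives N = 4.

N* = 4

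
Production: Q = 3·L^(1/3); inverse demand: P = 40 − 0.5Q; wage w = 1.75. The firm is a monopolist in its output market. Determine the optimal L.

L* = 64

Marginal revenue from the inverse demand is MR = 40 − Q.
The marginal product is MP_L = L^(-2/3).
A monopolist hires until marginal revenue product equals the wage: MR·MP_L = w.
At L, Q = 3·L^(1/3). Substituting and solving: (40 − 3·L^(1/3))·L^(-2/3) = 1.75 gives L = 64.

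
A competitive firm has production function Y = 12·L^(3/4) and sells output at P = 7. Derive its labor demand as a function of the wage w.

MP_L = (3/4)·12·L^(-1/4) = 9·L^(-1/4).
Setting P·MP_L = w: 63·L^(-1/4) = w.
Solving for L: L^(-1/4) = w/63, so L = (63/w)^(4).

L(w) = (63/w)^(4)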